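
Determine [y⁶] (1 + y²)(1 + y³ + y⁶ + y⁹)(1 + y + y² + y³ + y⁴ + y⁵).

(1 + y²) has coefficients 1,0,1 for degrees 0…2.
(1 + y³ + y⁶ + y⁹) has coefficients 1,0,0,1,0,0,1 for degrees 0…6.
Finally multiplying by (1 + y + y² + y³ + y⁴ + y⁵), the product of all factors after the first has coefficients 1,1,1,2,2,2,2 for degrees 0…6.
[y⁶] = 1·2 + 1·2 = 4.

4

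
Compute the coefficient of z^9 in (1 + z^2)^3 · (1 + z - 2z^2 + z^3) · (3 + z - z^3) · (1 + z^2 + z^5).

(1 + z^2)^3 has coefficients 1,0,3,0,3,0,1 for degrees 0…6.
(1 + z - 2z^2 + z^3) has coefficients 1,1,-2,1,0,0,0,0,0,0 for degrees 0…9.
Multiplying by (3 + z - z^3) gives running coefficients 3,4,-5,0,0,2,-1,0,0,0 for degrees 0…9.
Finally multiplying by (1 + z^2 + z^5), the product of all factors after the first has coefficients 3,4,-2,4,-5,5,3,-3,-1,0 for degrees 0…9.
[z^9] = 1·0 + 3·(-3) + 3·5 + 1·4 = 10.

10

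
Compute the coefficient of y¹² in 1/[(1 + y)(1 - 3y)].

Partial fractions give a closed form: a_n = (1/4)·(-1)^n + (3/4)·3^n.
At n = 12: a_12 = 398581.

398581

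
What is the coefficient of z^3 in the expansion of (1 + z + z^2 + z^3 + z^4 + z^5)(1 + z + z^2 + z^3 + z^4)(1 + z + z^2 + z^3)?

(1 + z + z^2 + z^3 + z^4 + z^5) has coefficients 1,1,1,1 for degrees 0…3.
(1 + z + z^2 + z^3 + z^4) has coefficients 1,1,1,1 for degrees 0…3.
Finally multiplying by (1 + z + z^2 + z^3), the product of all factors after the first has coefficients 1,2,3,4 for degrees 0…3.
[z^3] = 1·4 + 1·3 + 1·2 + 1·1 = 10.

10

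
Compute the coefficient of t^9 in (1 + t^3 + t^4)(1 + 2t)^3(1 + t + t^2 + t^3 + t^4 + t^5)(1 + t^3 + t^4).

178

(1 + t^3 + t^4) has coefficients 1,0,0,1,1 for degrees 0…4.
(1 + 2t)^3 has coefficients 1,6,12,8,0,0,0,0,0,0 for degrees 0…9.
Multiplying by (1 + t + t^2 + t^3 + t^4 + t^5) gives running coefficients 1,7,19,27,27,27,26,20,8,0 for degrees 0…9.
Finally multiplying by (1 + t^3 + t^4), the product of all factors after the first has coefficients 1,7,19,28,35,53,72,74,62,53 for degrees 0…9.
[t^9] = 1·53 + 1·72 + 1·53 = 178.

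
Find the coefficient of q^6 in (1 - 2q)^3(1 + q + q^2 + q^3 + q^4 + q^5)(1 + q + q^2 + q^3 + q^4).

(1 - 2q)^3 has coefficients 1,-6,12,-8 for degrees 0…3.
(1 + q + q^2 + q^3 + q^4 + q^5) has coefficients 1,1,1,1,1,1,0 for degrees 0…6.
Finally multiplying by (1 + q + q^2 + q^3 + q^4), the product of all factors after the first has coefficients 1,2,3,4,5,5,4 for degrees 0…6.
[q^6] = 1·4 − 6·5 + 12·5 − 8·4 = 2.

2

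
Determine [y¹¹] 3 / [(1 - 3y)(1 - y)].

The denominator gives the recurrence a_n = 4a_(n−1) − 3a_(n−2) for n ≥ 2; the numerator fixes a_0 = 3, a_1 = 12.
Iterating: 3, 12, 39, 120, 363, 1092, 3279, 9840, 29523, 88572, 265719, 797160, so a_11 = 797160.

797160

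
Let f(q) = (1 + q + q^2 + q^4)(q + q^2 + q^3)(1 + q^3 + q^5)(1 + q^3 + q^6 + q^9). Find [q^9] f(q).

11

(1 + q + q^2 + q^4) has coefficients 1,1,1,0,1 for degrees 0…4.
(q + q^2 + q^3) has coefficients 0,1,1,1,0,0,0,0,0,0 for degrees 0…9.
Multiplying by (1 + q^3 + q^5) gives running coefficients 0,1,1,1,1,1,2,1,1,0 for degrees 0…9.
Finally multiplying by (1 + q^3 + q^6 + q^9), the product of all factors after the first has coefficients 0,1,1,1,2,2,3,3,3,3 for degrees 0…9.
[q^9] = 1·3 + 1·3 + 1·3 + 1·2 = 11.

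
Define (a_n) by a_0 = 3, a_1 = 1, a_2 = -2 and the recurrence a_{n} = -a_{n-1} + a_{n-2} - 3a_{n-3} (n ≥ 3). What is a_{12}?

1165

The ordinary generating function has denominator 1 + z - z^2 + 3z^3.
Iterating the recurrence: a_0,…,a_{12} = 3, 1, -2, -6, 1, -1, 20, -24, 47, -131, 250, -522, 1165.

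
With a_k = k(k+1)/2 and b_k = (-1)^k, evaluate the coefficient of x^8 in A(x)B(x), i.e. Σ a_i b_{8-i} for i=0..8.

20

Write out a_i and b_{8-i} for i = 0,…,8 and sum the products.
Σ = 0·1 + 1·(-1) + 3·1 + 6·(-1) + 10·1 + 15·(-1) + 21·1 + 28·(-1) + 36·1 = 20.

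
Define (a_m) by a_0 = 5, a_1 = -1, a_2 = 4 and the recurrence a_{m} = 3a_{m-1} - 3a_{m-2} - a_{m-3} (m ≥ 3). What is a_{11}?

-490

The ordinary generating function has denominator 1 - 3q + 3q^2 + q^3.
Iterating the recurrence: a_0,…,a_{11} = 5, -1, 4, 10, 19, 23, 2, -82, -275, -581, -836, -490.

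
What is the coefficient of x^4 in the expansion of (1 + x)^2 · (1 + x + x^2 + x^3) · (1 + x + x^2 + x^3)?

(1 + x)^2 has coefficients 1,2,1 for degrees 0…2.
(1 + x + x^2 + x^3) has coefficients 1,1,1,1,0 for degrees 0…4.
Finally multiplying by (1 + x + x^2 + x^3), the product of all factors after the first has coefficients 1,2,3,4,3 for degrees 0…4.
[x^4] = 1·3 + 2·4 + 1·3 = 14.

14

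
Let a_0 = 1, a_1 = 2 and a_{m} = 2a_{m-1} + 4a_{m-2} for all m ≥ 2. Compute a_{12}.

The ordinary generating function has denominator 1 - 2t - 4t^2.
Iterating the recurrence: a_0,…,a_{12} = 1, 2, 8, 24, 80, 256, 832, 2688, 8704, 28160, 91136, 294912, 954368.

954368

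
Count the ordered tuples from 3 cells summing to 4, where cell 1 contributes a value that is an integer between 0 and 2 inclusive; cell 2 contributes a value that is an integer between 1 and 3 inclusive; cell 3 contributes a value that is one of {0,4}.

2

The generating function for the choices is (1 + z + z^2)·(z + z^2 + z^3)·(1 + z^4); the count is [z^4].
(1 + z + z^2) has coefficients 1,1,1 for degrees 0…2.
(z + z^2 + z^3) has coefficients 0,1,1,1,0 for degrees 0…4.
Finally multiplying by (1 + z^4), the product of all factors after the first has coefficients 0,1,1,1,0 for degrees 0…4.
[z^4] = 1·0 + 1·1 + 1·1 = 2.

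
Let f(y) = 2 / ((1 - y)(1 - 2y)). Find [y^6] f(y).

254

Partial fractions give a closed form: a_n = (-2)·1^n + (4)·2^n.
At n = 6: a_6 = 254.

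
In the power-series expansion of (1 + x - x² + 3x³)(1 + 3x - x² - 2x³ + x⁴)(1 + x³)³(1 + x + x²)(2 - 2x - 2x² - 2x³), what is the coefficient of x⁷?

(1 + x - x² + 3x³) has coefficients 1,1,-1,3 for degrees 0…3.
(1 + 3x - x² - 2x³ + x⁴) has coefficients 1,3,-1,-2,1,0,0,0 for degrees 0…7.
Multiplying by (1 + x³)³ gives running coefficients 1,3,-1,1,10,-3,-3,12 for degrees 0…7.
Multiplying by (1 + x + x²) gives running coefficients 1,4,3,3,10,8,4,6 for degrees 0…7.
Finally multiplying by (2 - 2x - 2x² - 2x³), the product of all factors after the first has coefficients 2,6,-4,-10,0,-16,-34,-32 for degrees 0…7.
[x⁷] = 1·(-32) + 1·(-34) − 1·(-16) + 3·0 = -50.

-50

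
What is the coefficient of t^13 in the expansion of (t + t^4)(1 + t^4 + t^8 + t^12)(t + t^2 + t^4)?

(t + t^4) has coefficients 0,1,0,0,1 for degrees 0…4.
(1 + t^4 + t^8 + t^12) has coefficients 1,0,0,0,1,0,0,0,1,0,0,0,1,0 for degrees 0…13.
Finally multiplying by (t + t^2 + t^4), the product of all factors after the first has coefficients 0,1,1,0,1,1,1,0,1,1,1,0,1,1 for degrees 0…13.
[t^13] = 1·1 + 1·1 = 2.

2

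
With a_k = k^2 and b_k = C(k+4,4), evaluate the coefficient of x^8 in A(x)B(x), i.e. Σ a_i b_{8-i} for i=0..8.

5148

This is [x^8] in the product of the two ordinary generating functions.
Σ = 0·495 + 1·330 + 4·210 + 9·126 + 16·70 + 25·35 + 36·15 + 49·5 + 64·1 = 5148.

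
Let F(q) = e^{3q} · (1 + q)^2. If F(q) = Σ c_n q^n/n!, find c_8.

The EGF product rule gives c_8 = Σ_{k_1+k_2=8} C(8; k_1,k_2) · ∏ g_i(k_i), where e^{3q} gives (3)^k; (1+q)^2 gives the falling factorial (2)_k.
g_1(k) for k = 0…8: 1, 3, 9, 27, 81, 243, 729, 2187, 6561.
g_2(k) for k = 0…8: 1, 2, 2, 0, 0, 0, 0, 0, 0.
c_8 = Σ_k C(8,k)·g_1(k)·g_2(8−k) = 28·729·2 + 8·2187·2 + 1·6561·1 = 40824 + 34992 + 6561 = 82377.

82377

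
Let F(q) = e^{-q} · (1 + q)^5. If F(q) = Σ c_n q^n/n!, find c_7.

34

The EGF product rule gives c_7 = Σ_{k_1+k_2=7} C(7; k_1,k_2) · ∏ g_i(k_i), where e^{-q} gives (-1)^k; (1+q)^5 gives the falling factorial (5)_k.
g_1(k) for k = 0…7: 1, -1, 1, -1, 1, -1, 1, -1.
g_2(k) for k = 0…7: 1, 5, 20, 60, 120, 120, 0, 0.
c_7 = Σ_k C(7,k)·g_1(k)·g_2(7−k) = 21·1·120 + 35·(-1)·120 + 35·1·60 + 21·(-1)·20 + 7·1·5 + 1·(-1)·1 = 2520 − 4200 + 2100 − 420 + 35 − 1 = 34.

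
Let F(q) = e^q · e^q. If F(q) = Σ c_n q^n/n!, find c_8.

The EGF product rule gives c_8 = Σ_{k_1+k_2=8} C(8; k_1,k_2) · ∏ g_i(k_i), where e^q gives (1)^k; e^q gives (1)^k.
g_1(k) for k = 0…8: 1, 1, 1, 1, 1, 1, 1, 1, 1.
g_2(k) for k = 0…8: 1, 1, 1, 1, 1, 1, 1, 1, 1.
c_8 = Σ_k C(8,k)·g_1(k)·g_2(8−k) = 1·1·1 + 8·1·1 + 28·1·1 + 56·1·1 + 70·1·1 + 56·1·1 + 28·1·1 + 8·1·1 + 1·1·1 = 1 + 8 + 28 + 56 + 70 + 56 + 28 + 8 + 1 = 256.

256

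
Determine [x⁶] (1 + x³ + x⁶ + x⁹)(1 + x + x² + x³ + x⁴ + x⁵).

2

(1 + x³ + x⁶ + x⁹) has coefficients 1,0,0,1,0,0,1 for degrees 0…6.
(1 + x + x² + x³ + x⁴ + x⁵) has coefficients 1,1,1,1,1,1,0 for degrees 0…6.
[x⁶] = 1·0 + 1·1 + 1·1 = 2.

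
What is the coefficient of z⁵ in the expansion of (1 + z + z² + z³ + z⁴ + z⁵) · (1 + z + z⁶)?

(1 + z + z² + z³ + z⁴ + z⁵) has coefficients 1,1,1,1,1,1 for degrees 0…5.
(1 + z + z⁶) has coefficients 1,1,0,0,0,0 for degrees 0…5.
[z⁵] = 1·0 + 1·0 + 1·0 + 1·0 + 1·1 + 1·1 = 2.

2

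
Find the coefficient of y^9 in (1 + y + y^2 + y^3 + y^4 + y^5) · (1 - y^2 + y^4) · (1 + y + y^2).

2

(1 + y + y^2 + y^3 + y^4 + y^5) has coefficients 1,1,1,1,1,1 for degrees 0…5.
(1 - y^2 + y^4) has coefficients 1,0,-1,0,1,0,0,0,0,0 for degrees 0…9.
Finally multiplying by (1 + y + y^2), the product of all factors after the first has coefficients 1,1,0,-1,0,1,1,0,0,0 for degrees 0…9.
[y^9] = 1·0 + 1·0 + 1·0 + 1·1 + 1·1 + 1·0 = 2.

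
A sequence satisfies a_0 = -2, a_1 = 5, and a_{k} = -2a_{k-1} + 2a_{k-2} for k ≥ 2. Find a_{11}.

118112

The ordinary generating function has denominator 1 + 2t - 2t^2.
Iterating the recurrence: a_0,…,a_{11} = -2, 5, -14, 38, -104, 284, -776, 2120, -5792, 15824, -43232, 118112.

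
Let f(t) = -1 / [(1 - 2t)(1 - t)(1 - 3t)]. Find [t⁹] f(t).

Partial fractions give a closed form: a_n = (4)·2^n + (-1/2)·1^n + (-9/2)·3^n.
At n = 9: a_9 = -86526.

-86526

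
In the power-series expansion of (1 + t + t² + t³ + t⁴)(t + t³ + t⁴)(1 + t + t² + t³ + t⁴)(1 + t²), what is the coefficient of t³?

5

(1 + t + t² + t³ + t⁴) has coefficients 1,1,1,1 for degrees 0…3.
(t + t³ + t⁴) has coefficients 0,1,0,1 for degrees 0…3.
Multiplying by (1 + t + t² + t³ + t⁴) gives running coefficients 0,1,1,2 for degrees 0…3.
Finally multiplying by (1 + t²), the product of all factors after the first has coefficients 0,1,1,3 for degrees 0…3.
[t³] = 1·3 + 1·1 + 1·1 + 1·0 = 5.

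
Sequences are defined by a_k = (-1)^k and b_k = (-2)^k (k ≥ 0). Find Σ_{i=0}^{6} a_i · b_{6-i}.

127

This is [x^6] in the product of the two ordinary generating functions.
Σ = 1·64 − 1·(-32) + 1·16 − 1·(-8) + 1·4 − 1·(-2) + 1·1 = 127.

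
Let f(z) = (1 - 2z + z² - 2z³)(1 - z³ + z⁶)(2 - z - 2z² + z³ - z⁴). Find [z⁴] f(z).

2

(1 - 2z + z² - 2z³) has coefficients 1,-2,1,-2 for degrees 0…3.
(1 - z³ + z⁶) has coefficients 1,0,0,-1,0 for degrees 0…4.
Finally multiplying by (2 - z - 2z² + z³ - z⁴), the product of all factors after the first has coefficients 2,-1,-2,-1,0 for degrees 0…4.
[z⁴] = 1·0 − 2·(-1) + 1·(-2) − 2·(-1) = 2.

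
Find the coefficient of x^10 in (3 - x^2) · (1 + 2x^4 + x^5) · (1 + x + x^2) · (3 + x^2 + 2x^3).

-3

(3 - x^2) has coefficients 3,0,-1 for degrees 0…2.
(1 + 2x^4 + x^5) has coefficients 1,0,0,0,2,1,0,0,0,0,0 for degrees 0…10.
Multiplying by (1 + x + x^2) gives running coefficients 1,1,1,0,2,3,3,1,0,0,0 for degrees 0…10.
Finally multiplying by (3 + x^2 + 2x^3), the product of all factors after the first has coefficients 3,3,4,3,9,11,11,10,9,7,2 for degrees 0…10.
[x^10] = 3·2 − 1·9 = -3.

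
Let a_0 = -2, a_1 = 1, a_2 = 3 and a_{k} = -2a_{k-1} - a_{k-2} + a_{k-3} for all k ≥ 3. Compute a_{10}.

The ordinary generating function has denominator 1 + 2x + x^2 - x^3.
Iterating the recurrence: a_0,…,a_{10} = -2, 1, 3, -9, 16, -20, 15, 6, -47, 103, -153.

-153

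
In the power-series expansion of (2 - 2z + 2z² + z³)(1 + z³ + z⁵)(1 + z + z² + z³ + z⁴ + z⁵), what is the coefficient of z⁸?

(2 - 2z + 2z² + z³) has coefficients 2,-2,2,1 for degrees 0…3.
(1 + z³ + z⁵) has coefficients 1,0,0,1,0,1,0,0,0 for degrees 0…8.
Finally multiplying by (1 + z + z² + z³ + z⁴ + z⁵), the product of all factors after the first has coefficients 1,1,1,2,2,3,2,2,2 for degrees 0…8.
[z⁸] = 2·2 − 2·2 + 2·2 + 1·3 = 7.

7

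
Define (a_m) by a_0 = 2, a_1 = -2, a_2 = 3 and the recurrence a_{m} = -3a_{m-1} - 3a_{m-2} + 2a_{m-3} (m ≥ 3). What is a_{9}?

The ordinary generating function has denominator 1 + 3z + 3z^2 - 2z^3.
Iterating the recurrence: a_0,…,a_{9} = 2, -2, 3, 1, -16, 51, -103, 124, 39, -695.

-695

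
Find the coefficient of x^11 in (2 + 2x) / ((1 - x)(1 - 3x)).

The denominator gives the recurrence a_n = 4a_(n−1) − 3a_(n−2) for n ≥ 2; the numerator fixes a_0 = 2, a_1 = 10.
Iterating: 2, 10, 34, 106, 322, 970, 2914, 8746, 26242, 78730, 236194, 708586, so a_11 = 708586.

708586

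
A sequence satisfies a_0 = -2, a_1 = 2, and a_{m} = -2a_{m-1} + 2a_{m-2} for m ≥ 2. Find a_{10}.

The ordinary generating function has denominator 1 + 2t - 2t^2.
Iterating the recurrence: a_0,…,a_{10} = -2, 2, -8, 20, -56, 152, -416, 1136, -3104, 8480, -23168.

-23168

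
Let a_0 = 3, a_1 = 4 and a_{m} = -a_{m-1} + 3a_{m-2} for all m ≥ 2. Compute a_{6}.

11

The ordinary generating function has denominator 1 + z - 3z^2.
Iterating the recurrence: a_0,…,a_{6} = 3, 4, 5, 7, 8, 13, 11.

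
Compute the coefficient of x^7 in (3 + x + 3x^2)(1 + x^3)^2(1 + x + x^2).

(3 + x + 3x^2) has coefficients 3,1,3 for degrees 0…2.
(1 + x^3)^2 has coefficients 1,0,0,2,0,0,1,0 for degrees 0…7.
Finally multiplying by (1 + x + x^2), the product of all factors after the first has coefficients 1,1,1,2,2,2,1,1 for degrees 0…7.
[x^7] = 3·1 + 1·1 + 3·2 = 10.

10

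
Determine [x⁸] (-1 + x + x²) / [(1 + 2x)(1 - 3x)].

The denominator gives the recurrence a_n = a_(n−1) + 6a_(n−2) for n ≥ 3; the numerator fixes a_0 = -1, a_1 = 0, a_2 = -5.
Iterating: -1, 0, -5, -5, -35, -65, -275, -665, -2315, so a_8 = -2315.

-2315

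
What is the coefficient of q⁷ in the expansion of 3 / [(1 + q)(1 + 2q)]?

-765

Partial fractions give a closed form: a_n = (-3)·(-1)^n + (6)·(-2)^n.
At n = 7: a_7 = -765.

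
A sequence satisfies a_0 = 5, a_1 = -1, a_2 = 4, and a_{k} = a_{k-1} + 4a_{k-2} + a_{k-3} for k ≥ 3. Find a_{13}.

The ordinary generating function has denominator 1 - q - 4q^2 - q^3.
Iterating the recurrence: a_0,…,a_{13} = 5, -1, 4, 5, 20, 44, 129, 325, 885, 2314, 6179, 16320, 43350, 114809.

114809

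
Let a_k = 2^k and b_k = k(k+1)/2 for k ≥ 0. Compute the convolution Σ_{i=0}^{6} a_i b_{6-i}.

219

Write out a_i and b_{6-i} for i = 0,…,6 and sum the products.
Σ = 1·21 + 2·15 + 4·10 + 8·6 + 16·3 + 32·1 + 64·0 = 219.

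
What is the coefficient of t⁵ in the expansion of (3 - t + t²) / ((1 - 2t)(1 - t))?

173

The denominator gives the recurrence a_n = 3a_(n−1) − 2a_(n−2) for n ≥ 3; the numerator fixes a_0 = 3, a_1 = 8, a_2 = 19.
Iterating: 3, 8, 19, 41, 85, 173, so a_5 = 173.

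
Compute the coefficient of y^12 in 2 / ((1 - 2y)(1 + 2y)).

8192

Partial fractions give a closed form: a_n = (1)·2^n + (1)·(-2)^n.
At n = 12: a_12 = 8192.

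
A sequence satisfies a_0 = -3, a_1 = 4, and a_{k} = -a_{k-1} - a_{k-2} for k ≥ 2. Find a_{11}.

The ordinary generating function has denominator 1 + y + y^2.
Iterating the recurrence: a_0,…,a_{11} = -3, 4, -1, -3, 4, -1, -3, 4, -1, -3, 4, -1.

-1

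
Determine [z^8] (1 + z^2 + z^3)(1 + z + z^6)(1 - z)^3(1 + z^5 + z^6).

(1 + z^2 + z^3) has coefficients 1,0,1,1 for degrees 0…3.
(1 + z + z^6) has coefficients 1,1,0,0,0,0,1,0,0 for degrees 0…8.
Multiplying by (1 - z)^3 gives running coefficients 1,-2,0,2,-1,0,1,-3,3 for degrees 0…8.
Finally multiplying by (1 + z^5 + z^6), the product of all factors after the first has coefficients 1,-2,0,2,-1,1,0,-5,5 for degrees 0…8.
[z^8] = 1·5 + 1·0 + 1·1 = 6.

6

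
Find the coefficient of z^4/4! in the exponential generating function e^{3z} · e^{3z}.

1296

The EGF product rule gives c_4 = Σ_{k_1+k_2=4} C(4; k_1,k_2) · ∏ g_i(k_i), where e^{3z} gives (3)^k; e^{3z} gives (3)^k.
g_1(k) for k = 0…4: 1, 3, 9, 27, 81.
g_2(k) for k = 0…4: 1, 3, 9, 27, 81.
c_4 = Σ_k C(4,k)·g_1(k)·g_2(4−k) = 1·1·81 + 4·3·27 + 6·9·9 + 4·27·3 + 1·81·1 = 81 + 324 + 486 + 324 + 81 = 1296.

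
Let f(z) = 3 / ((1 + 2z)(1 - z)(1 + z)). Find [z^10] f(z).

Partial fractions give a closed form: a_n = (4)·(-2)^n + (1/2)·1^n + (-3/2)·(-1)^n.
At n = 10: a_10 = 4095.

4095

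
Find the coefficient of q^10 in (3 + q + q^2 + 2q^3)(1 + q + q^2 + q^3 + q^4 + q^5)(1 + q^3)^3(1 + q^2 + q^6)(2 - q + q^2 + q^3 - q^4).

177

(3 + q + q^2 + 2q^3) has coefficients 3,1,1,2 for degrees 0…3.
(1 + q + q^2 + q^3 + q^4 + q^5) has coefficients 1,1,1,1,1,1,0,0,0,0,0 for degrees 0…10.
Multiplying by (1 + q^3)^3 gives running coefficients 1,1,1,4,4,4,6,6,6,4,4 for degrees 0…10.
Multiplying by (1 + q^2 + q^6) gives running coefficients 1,1,2,5,5,8,11,11,13,14,14 for degrees 0…10.
Finally multiplying by (2 - q + q^2 + q^3 - q^4), the product of all factors after the first has coefficients 2,1,4,10,7,17,22,19,29,29,27 for degrees 0…10.
[q^10] = 3·27 + 1·29 + 1·29 + 2·19 = 177.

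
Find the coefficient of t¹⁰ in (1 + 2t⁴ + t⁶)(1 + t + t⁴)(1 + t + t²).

3

(1 + 2t⁴ + t⁶) has coefficients 1,0,0,0,2,0,1 for degrees 0…6.
(1 + t + t⁴) has coefficients 1,1,0,0,1,0,0,0,0,0,0 for degrees 0…10.
Finally multiplying by (1 + t + t²), the product of all factors after the first has coefficients 1,2,2,1,1,1,1,0,0,0,0 for degrees 0…10.
[t¹⁰] = 1·0 + 2·1 + 1·1 = 3.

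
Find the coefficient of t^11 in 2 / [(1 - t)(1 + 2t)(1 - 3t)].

317772

Partial fractions give a closed form: a_n = (-1/3)·1^n + (8/15)·(-2)^n + (9/5)·3^n.
At n = 11: a_11 = 317772.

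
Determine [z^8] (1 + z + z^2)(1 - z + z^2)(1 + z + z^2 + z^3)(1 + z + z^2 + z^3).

(1 + z + z^2) has coefficients 1,1,1 for degrees 0…2.
(1 - z + z^2) has coefficients 1,-1,1,0,0,0,0,0,0 for degrees 0…8.
Multiplying by (1 + z + z^2 + z^3) gives running coefficients 1,0,1,1,0,1,0,0,0 for degrees 0…8.
Finally multiplying by (1 + z + z^2 + z^3), the product of all factors after the first has coefficients 1,1,2,3,2,3,2,1,1 for degrees 0…8.
[z^8] = 1·1 + 1·1 + 1·2 = 4.

4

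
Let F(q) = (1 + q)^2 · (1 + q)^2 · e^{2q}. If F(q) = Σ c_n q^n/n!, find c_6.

8992

The EGF product rule gives c_6 = Σ_{k_1+k_2+k_3=6} C(6; k_1,k_2,k_3) · ∏ g_i(k_i), where (1+q)^2 gives the falling factorial (2)_k; (1+q)^2 gives the falling factorial (2)_k; e^{2q} gives (2)^k.
g_1(k) for k = 0…6: 1, 2, 2, 0, 0, 0, 0.
g_2(k) for k = 0…6: 1, 2, 2, 0, 0, 0, 0.
g_3(k) for k = 0…6: 1, 2, 4, 8, 16, 32, 64.
First combine the last two factors: h(k) = Σ_j C(k,j)·g_2(j)·g_3(k−j) for k = 0…6: 1, 4, 14, 44, 128, 352, 928.
c_6 = Σ_k C(6,k)·g_1(k)·h(6−k) = 1·1·928 + 6·2·352 + 15·2·128 = 928 + 4224 + 3840 = 8992.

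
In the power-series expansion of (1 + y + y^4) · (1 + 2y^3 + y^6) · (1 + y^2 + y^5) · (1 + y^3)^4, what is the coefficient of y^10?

35

(1 + y + y^4) has coefficients 1,1,0,0,1 for degrees 0…4.
(1 + 2y^3 + y^6) has coefficients 1,0,0,2,0,0,1,0,0,0,0 for degrees 0…10.
Multiplying by (1 + y^2 + y^5) gives running coefficients 1,0,1,2,0,3,1,0,3,0,0 for degrees 0…10.
Finally multiplying by (1 + y^3)^4, the product of all factors after the first has coefficients 1,0,1,6,0,7,15,0,21,20,0 for degrees 0…10.
[y^10] = 1·0 + 1·20 + 1·15 = 35.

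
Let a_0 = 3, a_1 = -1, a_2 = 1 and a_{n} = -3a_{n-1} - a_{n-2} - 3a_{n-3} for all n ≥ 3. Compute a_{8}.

2627

The ordinary generating function has denominator 1 + 3t + t^2 + 3t^3.
Iterating the recurrence: a_0,…,a_{8} = 3, -1, 1, -11, 35, -97, 289, -875, 2627.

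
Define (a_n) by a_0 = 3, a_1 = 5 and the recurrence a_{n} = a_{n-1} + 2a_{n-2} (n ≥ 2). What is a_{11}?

5461

The ordinary generating function has denominator 1 - q - 2q^2.
Iterating the recurrence: a_0,…,a_{11} = 3, 5, 11, 21, 43, 85, 171, 341, 683, 1365, 2731, 5461.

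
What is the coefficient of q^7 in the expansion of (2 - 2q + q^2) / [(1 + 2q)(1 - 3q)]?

The denominator gives the recurrence a_n = a_(n−1) + 6a_(n−2) for n ≥ 3; the numerator fixes a_0 = 2, a_1 = 0, a_2 = 13.
Iterating: 2, 0, 13, 13, 91, 169, 715, 1729, so a_7 = 1729.

1729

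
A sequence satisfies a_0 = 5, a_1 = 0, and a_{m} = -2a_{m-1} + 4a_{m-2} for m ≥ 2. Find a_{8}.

The ordinary generating function has denominator 1 + 2x - 4x^2.
Iterating the recurrence: a_0,…,a_{8} = 5, 0, 20, -40, 160, -480, 1600, -5120, 16640.

16640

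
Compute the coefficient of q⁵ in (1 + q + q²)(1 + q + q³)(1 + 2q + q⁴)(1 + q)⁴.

93

(1 + q + q²) has coefficients 1,1,1 for degrees 0…2.
(1 + q + q³) has coefficients 1,1,0,1,0,0 for degrees 0…5.
Multiplying by (1 + 2q + q⁴) gives running coefficients 1,3,2,1,3,1 for degrees 0…5.
Finally multiplying by (1 + q)⁴, the product of all factors after the first has coefficients 1,7,20,31,32,30 for degrees 0…5.
[q⁵] = 1·30 + 1·32 + 1·31 = 93.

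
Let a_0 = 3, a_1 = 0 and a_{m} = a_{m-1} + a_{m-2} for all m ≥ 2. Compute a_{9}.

63

The ordinary generating function has denominator 1 - t - t^2.
Iterating the recurrence: a_0,…,a_{9} = 3, 0, 3, 3, 6, 9, 15, 24, 39, 63.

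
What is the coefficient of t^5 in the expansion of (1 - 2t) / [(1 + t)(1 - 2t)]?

-1

Partial fractions give a closed form: a_n = (1)·(-1)^n.
At n = 5: a_5 = -1.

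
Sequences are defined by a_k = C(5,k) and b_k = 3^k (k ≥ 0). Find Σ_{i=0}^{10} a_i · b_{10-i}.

248832

This is [x^10] in the product of the two ordinary generating functions.
Σ = 1·59049 + 5·19683 + 10·6561 + 10·2187 + 5·729 + 1·243 + 0·81 + 0·27 + 0·9 + 0·3 + 0·1 = 248832.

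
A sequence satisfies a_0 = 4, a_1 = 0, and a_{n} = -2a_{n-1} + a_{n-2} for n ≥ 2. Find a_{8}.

676

The ordinary generating function has denominator 1 + 2z - z^2.
Iterating the recurrence: a_0,…,a_{8} = 4, 0, 4, -8, 20, -48, 116, -280, 676.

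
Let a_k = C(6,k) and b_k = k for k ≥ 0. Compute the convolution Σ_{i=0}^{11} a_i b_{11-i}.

The convolution is the t^11 coefficient of A(t)B(t).
Σ = 1·11 + 6·10 + 15·9 + 20·8 + 15·7 + 6·6 + 1·5 + 0·4 + 0·3 + 0·2 + 0·1 + 0·0 = 512.

512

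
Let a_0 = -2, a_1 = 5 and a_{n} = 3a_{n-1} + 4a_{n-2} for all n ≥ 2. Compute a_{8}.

The ordinary generating function has denominator 1 - 3t - 4t^2.
Iterating the recurrence: a_0,…,a_{8} = -2, 5, 7, 41, 151, 617, 2455, 9833, 39319.

39319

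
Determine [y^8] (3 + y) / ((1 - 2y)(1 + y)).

598

Partial fractions give a closed form: a_n = (7/3)·2^n + (2/3)·(-1)^n.
At n = 8: a_8 = 598.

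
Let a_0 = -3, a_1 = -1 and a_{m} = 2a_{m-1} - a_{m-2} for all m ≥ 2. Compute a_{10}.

The ordinary generating function has denominator 1 - 2z + z^2.
Iterating the recurrence: a_0,…,a_{10} = -3, -1, 1, 3, 5, 7, 9, 11, 13, 15, 17.

17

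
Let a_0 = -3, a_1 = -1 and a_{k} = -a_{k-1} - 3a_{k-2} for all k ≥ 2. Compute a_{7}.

-157

The ordinary generating function has denominator 1 + q + 3q^2.
Iterating the recurrence: a_0,…,a_{7} = -3, -1, 10, -7, -23, 44, 25, -157.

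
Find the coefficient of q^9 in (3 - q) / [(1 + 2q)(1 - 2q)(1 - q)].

Partial fractions give a closed form: a_n = (7/6)·(-2)^n + (5/2)·2^n + (-2/3)·1^n.
At n = 9: a_9 = 682.

682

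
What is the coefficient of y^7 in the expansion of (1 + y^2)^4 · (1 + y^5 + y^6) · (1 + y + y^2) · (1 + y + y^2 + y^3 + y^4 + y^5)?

48

(1 + y^2)^4 has coefficients 1,0,4,0,6,0,4,0 for degrees 0…7.
(1 + y^5 + y^6) has coefficients 1,0,0,0,0,1,1,0 for degrees 0…7.
Multiplying by (1 + y + y^2) gives running coefficients 1,1,1,0,0,1,2,2 for degrees 0…7.
Finally multiplying by (1 + y + y^2 + y^3 + y^4 + y^5), the product of all factors after the first has coefficients 1,2,3,3,3,4,5,6 for degrees 0…7.
[y^7] = 1·6 + 4·4 + 6·3 + 4·2 = 48.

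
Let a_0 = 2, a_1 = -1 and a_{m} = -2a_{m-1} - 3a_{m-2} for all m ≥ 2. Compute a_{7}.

The ordinary generating function has denominator 1 + 2x + 3x^2.
Iterating the recurrence: a_0,…,a_{7} = 2, -1, -4, 11, -10, -13, 56, -73.

-73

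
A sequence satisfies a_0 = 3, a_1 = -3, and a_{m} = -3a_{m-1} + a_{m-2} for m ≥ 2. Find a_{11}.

The ordinary generating function has denominator 1 + 3z - z^2.
Iterating the recurrence: a_0,…,a_{11} = 3, -3, 12, -39, 129, -426, 1407, -4647, 15348, -50691, 167421, -552954.

-552954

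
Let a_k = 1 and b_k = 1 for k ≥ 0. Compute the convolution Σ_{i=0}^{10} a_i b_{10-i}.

11

This is [x^10] in the product of the two ordinary generating functions.
Σ = 1·1 + 1·1 + 1·1 + 1·1 + 1·1 + 1·1 + 1·1 + 1·1 + 1·1 + 1·1 + 1·1 = 11.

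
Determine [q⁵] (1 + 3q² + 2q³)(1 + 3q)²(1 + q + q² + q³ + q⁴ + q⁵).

96

(1 + 3q² + 2q³) has coefficients 1,0,3,2 for degrees 0…3.
(1 + 3q)² has coefficients 1,6,9,0,0,0 for degrees 0…5.
Finally multiplying by (1 + q + q² + q³ + q⁴ + q⁵), the product of all factors after the first has coefficients 1,7,16,16,16,16 for degrees 0…5.
[q⁵] = 1·16 + 3·16 + 2·16 = 96.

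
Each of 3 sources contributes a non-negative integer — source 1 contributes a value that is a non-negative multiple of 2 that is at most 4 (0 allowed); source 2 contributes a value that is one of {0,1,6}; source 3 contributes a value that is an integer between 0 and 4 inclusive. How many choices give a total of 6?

5

The generating function for the choices is (1 + q^2 + q^4)·(1 + q + q^6)·(1 + q + q^2 + q^3 + q^4); the count is [q^6].
(1 + q^2 + q^4) has coefficients 1,0,1,0,1 for degrees 0…4.
(1 + q + q^6) has coefficients 1,1,0,0,0,0,1 for degrees 0…6.
Finally multiplying by (1 + q + q^2 + q^3 + q^4), the product of all factors after the first has coefficients 1,2,2,2,2,1,1 for degrees 0…6.
[q^6] = 1·1 + 1·2 + 1·2 = 5.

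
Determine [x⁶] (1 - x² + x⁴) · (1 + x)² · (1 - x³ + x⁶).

(1 - x² + x⁴) has coefficients 1,0,-1,0,1 for degrees 0…4.
(1 + x)² has coefficients 1,2,1,0,0,0,0 for degrees 0…6.
Finally multiplying by (1 - x³ + x⁶), the product of all factors after the first has coefficients 1,2,1,-1,-2,-1,1 for degrees 0…6.
[x⁶] = 1·1 − 1·(-2) + 1·1 = 4.

4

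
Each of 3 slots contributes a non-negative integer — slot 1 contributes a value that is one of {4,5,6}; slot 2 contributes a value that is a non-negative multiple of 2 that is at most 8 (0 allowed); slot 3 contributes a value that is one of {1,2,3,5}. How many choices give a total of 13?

The generating function for the choices is (z⁴ + z⁵ + z⁶)·(1 + z² + z⁴ + z⁶ + z⁸)·(z + z² + z³ + z⁵); the count is [z¹³].
(z⁴ + z⁵ + z⁶) has coefficients 0,0,0,0,1,1,1 for degrees 0…6.
(1 + z² + z⁴ + z⁶ + z⁸) has coefficients 1,0,1,0,1,0,1,0,1,0,0,0,0,0 for degrees 0…13.
Finally multiplying by (z + z² + z³ + z⁵), the product of all factors after the first has coefficients 0,1,1,2,1,3,1,3,1,3,1,2,0,1 for degrees 0…13.
[z¹³] = 1·3 + 1·1 + 1·3 = 7.

7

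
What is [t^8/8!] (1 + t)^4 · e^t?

The EGF product rule gives c_8 = Σ_{k_1+k_2=8} C(8; k_1,k_2) · ∏ g_i(k_i), where (1+t)^4 gives the falling factorial (4)_k; e^t gives (1)^k.
g_1(k) for k = 0…8: 1, 4, 12, 24, 24, 0, 0, 0, 0.
g_2(k) for k = 0…8: 1, 1, 1, 1, 1, 1, 1, 1, 1.
c_8 = Σ_k C(8,k)·g_1(k)·g_2(8−k) = 1·1·1 + 8·4·1 + 28·12·1 + 56·24·1 + 70·24·1 = 1 + 32 + 336 + 1344 + 1680 = 3393.

3393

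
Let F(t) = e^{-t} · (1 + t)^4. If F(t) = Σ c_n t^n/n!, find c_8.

641

The EGF product rule gives c_8 = Σ_{k_1+k_2=8} C(8; k_1,k_2) · ∏ g_i(k_i), where e^{-t} gives (-1)^k; (1+t)^4 gives the falling factorial (4)_k.
g_1(k) for k = 0…8: 1, -1, 1, -1, 1, -1, 1, -1, 1.
g_2(k) for k = 0…8: 1, 4, 12, 24, 24, 0, 0, 0, 0.
c_8 = Σ_k C(8,k)·g_1(k)·g_2(8−k) = 70·1·24 + 56·(-1)·24 + 28·1·12 + 8·(-1)·4 + 1·1·1 = 1680 − 1344 + 336 − 32 + 1 = 641.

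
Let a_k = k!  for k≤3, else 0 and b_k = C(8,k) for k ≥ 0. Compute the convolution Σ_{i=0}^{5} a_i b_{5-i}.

406

The convolution is the x^5 coefficient of A(x)B(x).
Σ = 1·56 + 1·70 + 2·56 + 6·28 + 0·8 + 0·1 = 406.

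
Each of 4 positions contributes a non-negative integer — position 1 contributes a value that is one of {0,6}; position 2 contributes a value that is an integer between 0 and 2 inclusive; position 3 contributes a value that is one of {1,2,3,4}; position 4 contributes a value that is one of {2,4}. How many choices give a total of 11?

4

The generating function for the choices is (1 + z⁶)·(1 + z + z²)·(z + z² + z³ + z⁴)·(z² + z⁴); the count is [z¹¹].
(1 + z⁶) has coefficients 1,0,0,0,0,0,1 for degrees 0…6.
(1 + z + z²) has coefficients 1,1,1,0,0,0,0,0,0,0,0,0 for degrees 0…11.
Multiplying by (z + z² + z³ + z⁴) gives running coefficients 0,1,2,3,3,2,1,0,0,0,0,0 for degrees 0…11.
Finally multiplying by (z² + z⁴), the product of all factors after the first has coefficients 0,0,0,1,2,4,5,5,4,2,1,0 for degrees 0…11.
[z¹¹] = 1·0 + 1·4 = 4.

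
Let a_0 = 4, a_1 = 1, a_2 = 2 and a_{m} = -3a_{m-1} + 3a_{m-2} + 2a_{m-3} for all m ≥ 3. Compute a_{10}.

-24427

The ordinary generating function has denominator 1 + 3y - 3y^2 - 2y^3.
Iterating the recurrence: a_0,…,a_{10} = 4, 1, 2, 5, -7, 40, -131, 499, -1810, 6665, -24427.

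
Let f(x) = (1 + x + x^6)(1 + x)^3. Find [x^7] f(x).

3

(1 + x + x^6) has coefficients 1,1,0,0,0,0,1 for degrees 0…6.
(1 + x)^3 has coefficients 1,3,3,1,0,0,0,0 for degrees 0…7.
[x^7] = 1·0 + 1·0 + 1·3 = 3.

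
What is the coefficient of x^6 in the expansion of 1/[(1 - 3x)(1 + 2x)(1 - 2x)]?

1261

Partial fractions give a closed form: a_n = (9/5)·3^n + (1/5)·(-2)^n + (-1)·2^n.
At n = 6: a_6 = 1261.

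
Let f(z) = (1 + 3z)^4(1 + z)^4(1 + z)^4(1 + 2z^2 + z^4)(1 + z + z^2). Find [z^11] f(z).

(1 + 3z)^4 has coefficients 1,12,54,108,81 for degrees 0…4.
(1 + z)^4 has coefficients 1,4,6,4,1,0,0,0,0,0,0,0 for degrees 0…11.
Multiplying by (1 + z)^4 gives running coefficients 1,8,28,56,70,56,28,8,1,0,0,0 for degrees 0…11.
Multiplying by (1 + 2z^2 + z^4) gives running coefficients 1,8,30,72,127,176,196,176,127,72,30,8 for degrees 0…11.
Finally multiplying by (1 + z + z^2), the product of all factors after the first has coefficients 1,9,39,110,229,375,499,548,499,375,229,110 for degrees 0…11.
[z^11] = 1·110 + 12·229 + 54·375 + 108·499 + 81·548 = 121388.

121388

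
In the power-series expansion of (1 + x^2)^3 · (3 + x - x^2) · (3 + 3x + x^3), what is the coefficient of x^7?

(1 + x^2)^3 has coefficients 1,0,3,0,3,0,1 for degrees 0…6.
(3 + x - x^2) has coefficients 3,1,-1,0,0,0,0,0 for degrees 0…7.
Finally multiplying by (3 + 3x + x^3), the product of all factors after the first has coefficients 9,12,0,0,1,-1,0,0 for degrees 0…7.
[x^7] = 1·0 + 3·(-1) + 3·0 + 1·12 = 9.

9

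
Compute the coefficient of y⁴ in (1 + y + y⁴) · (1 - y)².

1

(1 + y + y⁴) has coefficients 1,1,0,0,1 for degrees 0…4.
(1 - y)² has coefficients 1,-2,1,0,0 for degrees 0…4.
[y⁴] = 1·0 + 1·0 + 1·1 = 1.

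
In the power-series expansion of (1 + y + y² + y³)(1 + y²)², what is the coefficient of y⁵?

3

(1 + y + y² + y³) has coefficients 1,1,1,1 for degrees 0…3.
(1 + y²)² has coefficients 1,0,2,0,1,0 for degrees 0…5.
[y⁵] = 1·0 + 1·1 + 1·0 + 1·2 = 3.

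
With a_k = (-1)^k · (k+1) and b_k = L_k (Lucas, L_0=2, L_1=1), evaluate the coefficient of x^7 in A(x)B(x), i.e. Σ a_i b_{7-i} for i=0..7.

-9

The convolution is the t^7 coefficient of A(t)B(t).
Σ = 1·29 − 2·18 + 3·11 − 4·7 + 5·4 − 6·3 + 7·1 − 8·2 = -9.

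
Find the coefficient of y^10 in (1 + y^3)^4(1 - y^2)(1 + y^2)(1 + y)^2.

2

(1 + y^3)^4 has coefficients 1,0,0,4,0,0,6,0,0,4,0 for degrees 0…10.
(1 - y^2) has coefficients 1,0,-1,0,0,0,0,0,0,0,0 for degrees 0…10.
Multiplying by (1 + y^2) gives running coefficients 1,0,0,0,-1,0,0,0,0,0,0 for degrees 0…10.
Finally multiplying by (1 + y)^2, the product of all factors after the first has coefficients 1,2,1,0,-1,-2,-1,0,0,0,0 for degrees 0…10.
[y^10] = 1·0 + 4·0 + 6·(-1) + 4·2 = 2.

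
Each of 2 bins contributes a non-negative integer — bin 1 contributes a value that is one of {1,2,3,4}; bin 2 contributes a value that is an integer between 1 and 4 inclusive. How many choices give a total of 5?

The generating function for the choices is (t + t^2 + t^3 + t^4)·(t + t^2 + t^3 + t^4); the count is [t^5].
(t + t^2 + t^3 + t^4) has coefficients 0,1,1,1,1 for degrees 0…4.
(t + t^2 + t^3 + t^4) has coefficients 0,1,1,1,1,0 for degrees 0…5.
[t^5] = 1·1 + 1·1 + 1·1 + 1·1 = 4.

4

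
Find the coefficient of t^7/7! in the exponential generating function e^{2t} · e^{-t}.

The EGF product rule gives c_7 = Σ_{k_1+k_2=7} C(7; k_1,k_2) · ∏ g_i(k_i), where e^{2t} gives (2)^k; e^{-t} gives (-1)^k.
g_1(k) for k = 0…7: 1, 2, 4, 8, 16, 32, 64, 128.
g_2(k) for k = 0…7: 1, -1, 1, -1, 1, -1, 1, -1.
c_7 = Σ_k C(7,k)·g_1(k)·g_2(7−k) = 1·1·(-1) + 7·2·1 + 21·4·(-1) + 35·8·1 + 35·16·(-1) + 21·32·1 + 7·64·(-1) + 1·128·1 = −1 + 14 − 84 + 280 − 560 + 672 − 448 + 128 = 1.

1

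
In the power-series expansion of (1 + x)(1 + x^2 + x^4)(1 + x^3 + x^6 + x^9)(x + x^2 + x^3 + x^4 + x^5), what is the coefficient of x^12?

10

(1 + x) has coefficients 1,1 for degrees 0…1.
(1 + x^2 + x^4) has coefficients 1,0,1,0,1,0,0,0,0,0,0,0,0 for degrees 0…12.
Multiplying by (1 + x^3 + x^6 + x^9) gives running coefficients 1,0,1,1,1,1,1,1,1,1,1,1,0 for degrees 0…12.
Finally multiplying by (x + x^2 + x^3 + x^4 + x^5), the product of all factors after the first has coefficients 0,1,1,2,3,4,4,5,5,5,5,5,5 for degrees 0…12.
[x^12] = 1·5 + 1·5 = 10.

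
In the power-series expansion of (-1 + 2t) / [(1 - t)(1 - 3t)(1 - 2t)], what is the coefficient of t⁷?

-3280

Partial fractions give a closed form: a_n = (1/2)·1^n + (-3/2)·3^n.
At n = 7: a_7 = -3280.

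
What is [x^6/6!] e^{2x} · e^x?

729

The EGF product rule gives c_6 = Σ_{k_1+k_2=6} C(6; k_1,k_2) · ∏ g_i(k_i), where e^{2x} gives (2)^k; e^x gives (1)^k.
g_1(k) for k = 0…6: 1, 2, 4, 8, 16, 32, 64.
g_2(k) for k = 0…6: 1, 1, 1, 1, 1, 1, 1.
c_6 = Σ_k C(6,k)·g_1(k)·g_2(6−k) = 1·1·1 + 6·2·1 + 15·4·1 + 20·8·1 + 15·16·1 + 6·32·1 + 1·64·1 = 1 + 12 + 60 + 160 + 240 + 192 + 64 = 729.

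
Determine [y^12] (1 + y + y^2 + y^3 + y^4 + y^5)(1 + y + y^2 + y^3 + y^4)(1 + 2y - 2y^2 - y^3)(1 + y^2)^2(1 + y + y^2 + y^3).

(1 + y + y^2 + y^3 + y^4 + y^5) has coefficients 1,1,1,1,1,1 for degrees 0…5.
(1 + y + y^2 + y^3 + y^4) has coefficients 1,1,1,1,1,0,0,0,0,0,0,0,0 for degrees 0…12.
Multiplying by (1 + 2y - 2y^2 - y^3) gives running coefficients 1,3,1,0,0,-1,-3,-1,0,0,0,0,0 for degrees 0…12.
Multiplying by (1 + y^2)^2 gives running coefficients 1,3,3,6,3,2,-2,-3,-6,-3,-3,-1,0 for degrees 0…12.
Finally multiplying by (1 + y + y^2 + y^3), the product of all factors after the first has coefficients 1,4,7,13,15,14,9,0,-9,-14,-15,-13,-7 for degrees 0…12.
[y^12] = 1·(-7) + 1·(-13) + 1·(-15) + 1·(-14) + 1·(-9) + 1·0 = -58.

-58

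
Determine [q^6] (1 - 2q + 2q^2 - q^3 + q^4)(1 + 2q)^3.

4

(1 - 2q + 2q^2 - q^3 + q^4) has coefficients 1,-2,2,-1,1 for degrees 0…4.
(1 + 2q)^3 has coefficients 1,6,12,8,0,0,0 for degrees 0…6.
[q^6] = 1·0 − 2·0 + 2·0 − 1·8 + 1·12 = 4.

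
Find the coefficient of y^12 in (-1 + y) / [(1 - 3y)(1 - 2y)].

Partial fractions give a closed form: a_n = (-2)·3^n + (1)·2^n.
At n = 12: a_12 = -1058786.

-1058786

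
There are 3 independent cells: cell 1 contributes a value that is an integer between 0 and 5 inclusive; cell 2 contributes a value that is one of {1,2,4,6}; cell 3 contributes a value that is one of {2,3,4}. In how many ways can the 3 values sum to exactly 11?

7

The generating function for the choices is (1 + q + q² + q³ + q⁴ + q⁵)·(q + q² + q⁴ + q⁶)·(q² + q³ + q⁴); the count is [q¹¹].
(1 + q + q² + q³ + q⁴ + q⁵) has coefficients 1,1,1,1,1,1 for degrees 0…5.
(q + q² + q⁴ + q⁶) has coefficients 0,1,1,0,1,0,1,0,0,0,0,0 for degrees 0…11.
Finally multiplying by (q² + q³ + q⁴), the product of all factors after the first has coefficients 0,0,0,1,2,2,2,1,2,1,1,0 for degrees 0…11.
[q¹¹] = 1·0 + 1·1 + 1·1 + 1·2 + 1·1 + 1·2 = 7.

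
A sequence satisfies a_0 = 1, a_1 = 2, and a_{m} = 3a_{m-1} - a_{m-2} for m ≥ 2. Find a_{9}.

The ordinary generating function has denominator 1 - 3z + z^2.
Iterating the recurrence: a_0,…,a_{9} = 1, 2, 5, 13, 34, 89, 233, 610, 1597, 4181.

4181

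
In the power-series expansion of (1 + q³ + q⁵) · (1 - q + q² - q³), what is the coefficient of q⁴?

(1 + q³ + q⁵) has coefficients 1,0,0,1,0 for degrees 0…4.
(1 - q + q² - q³) has coefficients 1,-1,1,-1,0 for degrees 0…4.
[q⁴] = 1·0 + 1·(-1) = -1.

-1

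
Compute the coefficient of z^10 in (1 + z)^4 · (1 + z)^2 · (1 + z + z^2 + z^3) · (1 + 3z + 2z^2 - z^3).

-5

(1 + z)^4 has coefficients 1,4,6,4,1 for degrees 0…4.
(1 + z)^2 has coefficients 1,2,1,0,0,0,0,0,0,0,0 for degrees 0…10.
Multiplying by (1 + z + z^2 + z^3) gives running coefficients 1,3,4,4,3,1,0,0,0,0,0 for degrees 0…10.
Finally multiplying by (1 + 3z + 2z^2 - z^3), the product of all factors after the first has coefficients 1,6,15,21,20,14,5,-1,-1,0,0 for degrees 0…10.
[z^10] = 1·0 + 4·0 + 6·(-1) + 4·(-1) + 1·5 = -5.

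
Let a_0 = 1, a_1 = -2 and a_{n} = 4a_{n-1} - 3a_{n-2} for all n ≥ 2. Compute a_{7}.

-3278

The ordinary generating function has denominator 1 - 4y + 3y^2.
Iterating the recurrence: a_0,…,a_{7} = 1, -2, -11, -38, -119, -362, -1091, -3278.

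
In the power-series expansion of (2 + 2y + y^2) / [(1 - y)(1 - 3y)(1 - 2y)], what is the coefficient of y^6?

Partial fractions give a closed form: a_n = (5/2)·1^n + (25/2)·3^n + (-13)·2^n.
At n = 6: a_6 = 8283.

8283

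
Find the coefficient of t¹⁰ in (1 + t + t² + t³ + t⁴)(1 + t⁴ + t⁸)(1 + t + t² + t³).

5

(1 + t + t² + t³ + t⁴) has coefficients 1,1,1,1,1 for degrees 0…4.
(1 + t⁴ + t⁸) has coefficients 1,0,0,0,1,0,0,0,1,0,0 for degrees 0…10.
Finally multiplying by (1 + t + t² + t³), the product of all factors after the first has coefficients 1,1,1,1,1,1,1,1,1,1,1 for degrees 0…10.
[t¹⁰] = 1·1 + 1·1 + 1·1 + 1·1 + 1·1 = 5.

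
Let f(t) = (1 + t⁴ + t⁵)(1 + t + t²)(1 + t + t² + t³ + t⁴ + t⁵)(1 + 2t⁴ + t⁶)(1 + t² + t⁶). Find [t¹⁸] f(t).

(1 + t⁴ + t⁵) has coefficients 1,0,0,0,1,1 for degrees 0…5.
(1 + t + t²) has coefficients 1,1,1,0,0,0,0,0,0,0,0,0,0,0,0,0,0,0,0 for degrees 0…18.
Multiplying by (1 + t + t² + t³ + t⁴ + t⁵) gives running coefficients 1,2,3,3,3,3,2,1,0,0,0,0,0,0,0,0,0,0,0 for degrees 0…18.
Multiplying by (1 + 2t⁴ + t⁶) gives running coefficients 1,2,3,3,5,7,9,9,9,9,7,5,2,1,0,0,0,0,0 for degrees 0…18.
Finally multiplying by (1 + t² + t⁶), the product of all factors after the first has coefficients 1,2,4,5,8,10,15,18,21,21,21,21,18,15,11,10,7,5,2 for degrees 0…18.
[t¹⁸] = 1·2 + 1·11 + 1·15 = 28.

28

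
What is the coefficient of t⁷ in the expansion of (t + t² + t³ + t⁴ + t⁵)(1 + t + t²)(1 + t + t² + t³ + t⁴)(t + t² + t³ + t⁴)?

40

(t + t² + t³ + t⁴ + t⁵) has coefficients 0,1,1,1,1,1 for degrees 0…5.
(1 + t + t²) has coefficients 1,1,1,0,0,0,0,0 for degrees 0…7.
Multiplying by (1 + t + t² + t³ + t⁴) gives running coefficients 1,2,3,3,3,2,1,0 for degrees 0…7.
Finally multiplying by (t + t² + t³ + t⁴), the product of all factors after the first has coefficients 0,1,3,6,9,11,11,9 for degrees 0…7.
[t⁷] = 1·11 + 1·11 + 1·9 + 1·6 + 1·3 = 40.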